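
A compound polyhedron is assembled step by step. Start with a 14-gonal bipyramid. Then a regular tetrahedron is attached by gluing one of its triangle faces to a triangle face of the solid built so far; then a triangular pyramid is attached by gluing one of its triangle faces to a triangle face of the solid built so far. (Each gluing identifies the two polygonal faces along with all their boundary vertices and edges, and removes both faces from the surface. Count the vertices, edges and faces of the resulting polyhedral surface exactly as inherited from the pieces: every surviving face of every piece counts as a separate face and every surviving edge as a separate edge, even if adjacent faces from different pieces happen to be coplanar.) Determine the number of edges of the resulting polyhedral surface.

A 14-gonal bipyramid: V=16, E=42, F=28.
Attach a regular tetrahedron (V=4, E=6, F=4) along a 3-gon: merge 3 vertices and 3 edges, delete both glued faces → V=17, E=45, F=30.
Attach a triangular pyramid (V=4, E=6, F=4) along a 3-gon: merge 3 vertices and 3 edges, delete both glued faces → V=18, E=48, F=32.
Check: V − E + F = 18 − 48 + 32 = 2.

48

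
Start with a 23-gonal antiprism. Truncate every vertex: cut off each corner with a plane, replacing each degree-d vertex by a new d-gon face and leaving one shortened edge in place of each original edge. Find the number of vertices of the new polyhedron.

184

The base solid has V = 46, E = 92, F = 48.
Truncation replaces each original edge-end by a new vertex, so V′ = 2E = 184.
Each original edge survives, and each old vertex of degree d contributes d new edges; summing degrees gives Σd = 2E, so E′ = E + 2E = 3E = 276.
Each original face survives and each original vertex becomes one new face: F′ = F + V = 94.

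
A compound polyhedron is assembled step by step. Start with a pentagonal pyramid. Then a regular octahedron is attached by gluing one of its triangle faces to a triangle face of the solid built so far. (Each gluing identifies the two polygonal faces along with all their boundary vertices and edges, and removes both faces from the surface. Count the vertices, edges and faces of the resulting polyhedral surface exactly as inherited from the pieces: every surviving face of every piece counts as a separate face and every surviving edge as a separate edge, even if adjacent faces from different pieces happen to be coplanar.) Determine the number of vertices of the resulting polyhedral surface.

9

A pentagonal pyramid: V=6, E=10, F=6.
Attach a regular octahedron (V=6, E=12, F=8) along a 3-gon: merge 3 vertices and 3 edges, delete both glued faces → V=9, E=19, F=12.
Check: V − E + F = 9 − 19 + 12 = 2.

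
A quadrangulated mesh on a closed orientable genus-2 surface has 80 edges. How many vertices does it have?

38

χ = 2 − 2·2 = -2, and every face is a square so 4F = 2E.
F = 2E/4 = 40. Then V = -2 + E − F = -2 + 80 − 40 = 38.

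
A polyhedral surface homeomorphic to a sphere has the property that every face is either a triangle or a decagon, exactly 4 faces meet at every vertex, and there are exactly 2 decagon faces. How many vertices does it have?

20

Let x be the number of triangles; then F = 2 + x.
Edge–face incidences: 2E = 10·2 + 3·x = 20 + 3x.
Every vertex has degree 4, so 4V = 2E.
Euler: V − E + F = 2 ⇒ (2E)/4 − E + (2 + x) = 2.
Multiply by 8: 2·(2E) − 4·(2E) + 8·(2 + x) = 16, i.e. 16 + 8x − 2·(20 + 3x) = 16.
Collecting terms: 2x − 24 = 16, so 2x = 40, so x = 20.
Then 2E = 20 + 3·20 = 80, so E = 40, V = 2E/4 = 20, F = 2 + 20 = 22.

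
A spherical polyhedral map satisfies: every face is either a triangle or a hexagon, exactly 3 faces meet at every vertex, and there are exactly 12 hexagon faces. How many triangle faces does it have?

4

Let x be the number of triangles; then F = 12 + x.
Edge–face incidences: 2E = 6·12 + 3·x = 72 + 3x.
Every vertex has degree 3, so 3V = 2E.
Euler: V − E + F = 2 ⇒ (2E)/3 − E + (12 + x) = 2.
Multiply by 6: 2·(2E) − 3·(2E) + 6·(12 + x) = 12, i.e. 72 + 6x − (72 + 3x) = 12.
Collecting terms: 3x = 12, so x = 4.
Then 2E = 72 + 3·4 = 84, so E = 42, V = 2E/3 = 28, F = 12 + 4 = 16.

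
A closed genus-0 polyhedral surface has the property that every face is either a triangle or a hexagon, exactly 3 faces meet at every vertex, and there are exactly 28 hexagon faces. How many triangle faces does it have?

Let x be the number of triangles; then F = 28 + x.
Edge–face incidences: 2E = 6·28 + 3·x = 168 + 3x.
Every vertex has degree 3, so 3V = 2E.
Euler: V − E + F = 2 ⇒ (2E)/3 − E + (28 + x) = 2.
Multiply by 6: 2·(2E) − 3·(2E) + 6·(28 + x) = 12, i.e. 168 + 6x − (168 + 3x) = 12.
Collecting terms: 3x = 12, so x = 4.
Then 2E = 168 + 3·4 = 180, so E = 90, V = 2E/3 = 60, F = 28 + 4 = 32.

4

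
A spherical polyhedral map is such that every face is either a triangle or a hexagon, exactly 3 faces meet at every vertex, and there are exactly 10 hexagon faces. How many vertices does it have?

Let x be the number of triangles; then F = 10 + x.
Edge–face incidences: 2E = 6·10 + 3·x = 60 + 3x.
Every vertex has degree 3, so 3V = 2E.
Euler: V − E + F = 2 ⇒ (2E)/3 − E + (10 + x) = 2.
Multiply by 6: 2·(2E) − 3·(2E) + 6·(10 + x) = 12, i.e. 60 + 6x − (60 + 3x) = 12.
Collecting terms: 3x = 12, so x = 4.
Then 2E = 60 + 3·4 = 72, so E = 36, V = 2E/3 = 24, F = 10 + 4 = 14.

24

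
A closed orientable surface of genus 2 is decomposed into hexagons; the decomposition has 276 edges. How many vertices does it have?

χ = 2 − 2·2 = -2, and every face is a hexagon so 6F = 2E.
F = 2E/6 = 92. Then V = -2 + E − F = -2 + 276 − 92 = 182.

182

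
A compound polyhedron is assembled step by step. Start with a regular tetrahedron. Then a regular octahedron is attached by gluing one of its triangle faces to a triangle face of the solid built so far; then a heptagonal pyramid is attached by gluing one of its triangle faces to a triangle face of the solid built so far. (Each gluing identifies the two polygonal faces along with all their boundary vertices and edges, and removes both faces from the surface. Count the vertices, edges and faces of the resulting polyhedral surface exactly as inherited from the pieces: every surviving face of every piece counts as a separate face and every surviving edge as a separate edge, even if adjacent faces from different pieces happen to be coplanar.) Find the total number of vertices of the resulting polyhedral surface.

A regular tetrahedron: V=4, E=6, F=4.
Attach a regular octahedron (V=6, E=12, F=8) along a 3-gon: merge 3 vertices and 3 edges, delete both glued faces → V=7, E=15, F=10.
Attach a heptagonal pyramid (V=8, E=14, F=8) along a 3-gon: merge 3 vertices and 3 edges, delete both glued faces → V=12, E=26, F=16.
Check: V − E + F = 12 − 26 + 16 = 2.

12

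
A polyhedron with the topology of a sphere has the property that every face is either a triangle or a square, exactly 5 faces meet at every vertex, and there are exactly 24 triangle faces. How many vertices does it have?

Let x be the number of squares; then F = 24 + x.
Edge–face incidences: 2E = 3·24 + 4·x = 72 + 4x.
Every vertex has degree 5, so 5V = 2E.
Euler: V − E + F = 2 ⇒ (2E)/5 − E + (24 + x) = 2.
Multiply by 10: 2·(2E) − 5·(2E) + 10·(24 + x) = 20, i.e. 240 + 10x − 3·(72 + 4x) = 20.
Collecting terms: −2x + 24 = 20, so −2x = −4, so x = 2.
Then 2E = 72 + 4·2 = 80, so E = 40, V = 2E/5 = 16, F = 24 + 2 = 26.

16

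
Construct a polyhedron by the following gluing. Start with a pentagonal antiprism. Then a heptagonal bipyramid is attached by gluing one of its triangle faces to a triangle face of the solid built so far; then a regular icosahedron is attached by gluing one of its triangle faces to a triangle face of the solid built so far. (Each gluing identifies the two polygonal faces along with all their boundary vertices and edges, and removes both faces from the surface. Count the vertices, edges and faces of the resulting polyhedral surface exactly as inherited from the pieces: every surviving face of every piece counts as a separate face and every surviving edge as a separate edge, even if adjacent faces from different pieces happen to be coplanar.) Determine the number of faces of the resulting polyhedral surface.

42

A pentagonal antiprism: V=10, E=20, F=12.
Attach a heptagonal bipyramid (V=9, E=21, F=14) along a 3-gon: merge 3 vertices and 3 edges, delete both glued faces → V=16, E=38, F=24.
Attach a regular icosahedron (V=12, E=30, F=20) along a 3-gon: merge 3 vertices and 3 edges, delete both glued faces → V=25, E=65, F=42.
Check: V − E + F = 25 − 65 + 42 = 2.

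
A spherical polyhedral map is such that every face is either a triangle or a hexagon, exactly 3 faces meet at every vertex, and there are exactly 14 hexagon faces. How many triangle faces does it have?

4

Let x be the number of triangles; then F = 14 + x.
Edge–face incidences: 2E = 6·14 + 3·x = 84 + 3x.
Every vertex has degree 3, so 3V = 2E.
Euler: V − E + F = 2 ⇒ (2E)/3 − E + (14 + x) = 2.
Multiply by 6: 2·(2E) − 3·(2E) + 6·(14 + x) = 12, i.e. 84 + 6x − (84 + 3x) = 12.
Collecting terms: 3x = 12, so x = 4.
Then 2E = 84 + 3·4 = 96, so E = 48, V = 2E/3 = 32, F = 14 + 4 = 18.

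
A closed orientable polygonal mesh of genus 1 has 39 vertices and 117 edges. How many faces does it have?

78

For a closed orientable surface of genus 1, χ = 2 − 2·1 = 0.
F = 0 − V + E = 0 − 39 + 117 = 78.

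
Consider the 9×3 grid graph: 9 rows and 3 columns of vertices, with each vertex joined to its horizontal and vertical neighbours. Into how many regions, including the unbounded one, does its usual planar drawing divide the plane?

The grid has V = 9·3 = 27 vertices and E = 9·2 + 3·8 = 42 edges.
F = 2 − V + E = 2 − 27 + 42 = 17.

17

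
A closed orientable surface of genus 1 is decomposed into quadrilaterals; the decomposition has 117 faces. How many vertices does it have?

χ = 2 − 2·1 = 0, and every face is a square so 4F = 2E.
E = 4·117/2 = 234. Then V = 0 + E − F = 0 + 234 − 117 = 117.

117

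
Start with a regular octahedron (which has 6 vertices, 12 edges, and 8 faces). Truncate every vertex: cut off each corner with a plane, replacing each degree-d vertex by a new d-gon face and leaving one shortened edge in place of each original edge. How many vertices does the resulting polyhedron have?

24

Truncation replaces each original edge-end by a new vertex, so V′ = 2E = 24.
Each original edge survives, and each old vertex of degree d contributes d new edges; summing degrees gives Σd = 2E, so E′ = E + 2E = 3E = 36.
Each original face survives and each original vertex becomes one new face: F′ = F + V = 14.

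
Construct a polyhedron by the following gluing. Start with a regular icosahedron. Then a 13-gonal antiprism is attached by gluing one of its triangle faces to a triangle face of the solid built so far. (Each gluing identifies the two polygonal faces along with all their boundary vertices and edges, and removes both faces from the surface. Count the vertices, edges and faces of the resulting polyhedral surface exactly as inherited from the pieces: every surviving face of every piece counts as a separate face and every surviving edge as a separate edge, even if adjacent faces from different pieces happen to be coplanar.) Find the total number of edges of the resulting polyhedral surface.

79

A regular icosahedron: V=12, E=30, F=20.
Attach a 13-gonal antiprism (V=26, E=52, F=28) along a 3-gon: merge 3 vertices and 3 edges, delete both glued faces → V=35, E=79, F=46.
Check: V − E + F = 35 − 79 + 46 = 2.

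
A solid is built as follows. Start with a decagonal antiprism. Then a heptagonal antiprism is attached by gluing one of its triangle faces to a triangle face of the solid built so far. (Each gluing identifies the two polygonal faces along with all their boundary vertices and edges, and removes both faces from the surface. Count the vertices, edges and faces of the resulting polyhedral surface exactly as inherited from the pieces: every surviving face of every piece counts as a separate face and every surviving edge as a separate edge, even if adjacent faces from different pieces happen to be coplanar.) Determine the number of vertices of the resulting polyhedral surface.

31

A decagonal antiprism: V=20, E=40, F=22.
Attach a heptagonal antiprism (V=14, E=28, F=16) along a 3-gon: merge 3 vertices and 3 edges, delete both glued faces → V=31, E=65, F=36.
Check: V − E + F = 31 − 65 + 36 = 2.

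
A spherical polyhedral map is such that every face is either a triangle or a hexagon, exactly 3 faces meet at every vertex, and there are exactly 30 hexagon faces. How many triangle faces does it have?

Let x be the number of triangles; then F = 30 + x.
Edge–face incidences: 2E = 6·30 + 3·x = 180 + 3x.
Every vertex has degree 3, so 3V = 2E.
Euler: V − E + F = 2 ⇒ (2E)/3 − E + (30 + x) = 2.
Multiply by 6: 2·(2E) − 3·(2E) + 6·(30 + x) = 12, i.e. 180 + 6x − (180 + 3x) = 12.
Collecting terms: 3x = 12, so x = 4.
Then 2E = 180 + 3·4 = 192, so E = 96, V = 2E/3 = 64, F = 30 + 4 = 34.

4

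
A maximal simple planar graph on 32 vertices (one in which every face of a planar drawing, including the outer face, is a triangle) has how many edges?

90

In a plane triangulation 3F = 2E and V − E + F = 2, so E = 3V − 6 = 3·32 − 6 = 90.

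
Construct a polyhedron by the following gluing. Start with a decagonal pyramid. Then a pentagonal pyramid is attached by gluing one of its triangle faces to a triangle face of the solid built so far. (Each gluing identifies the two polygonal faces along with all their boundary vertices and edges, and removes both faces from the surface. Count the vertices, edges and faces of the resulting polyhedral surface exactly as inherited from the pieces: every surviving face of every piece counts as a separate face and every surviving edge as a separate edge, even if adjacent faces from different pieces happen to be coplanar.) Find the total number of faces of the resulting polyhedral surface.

A decagonal pyramid: V=11, E=20, F=11.
Attach a pentagonal pyramid (V=6, E=10, F=6) along a 3-gon: merge 3 vertices and 3 edges, delete both glued faces → V=14, E=27, F=15.
Check: V − E + F = 14 − 27 + 15 = 2.

15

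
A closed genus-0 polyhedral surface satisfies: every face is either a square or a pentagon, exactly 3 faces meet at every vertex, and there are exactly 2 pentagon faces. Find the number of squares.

Let x be the number of squares; then F = 2 + x.
Edge–face incidences: 2E = 5·2 + 4·x = 10 + 4x.
Every vertex has degree 3, so 3V = 2E.
Euler: V − E + F = 2 ⇒ (2E)/3 − E + (2 + x) = 2.
Multiply by 6: 2·(2E) − 3·(2E) + 6·(2 + x) = 12, i.e. 12 + 6x − (10 + 4x) = 12.
Collecting terms: 2x + 2 = 12, so 2x = 10, so x = 5.
Then 2E = 10 + 4·5 = 30, so E = 15, V = 2E/3 = 10, F = 2 + 5 = 7.

5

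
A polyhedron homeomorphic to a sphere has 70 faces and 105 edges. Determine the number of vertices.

37

Here V − E + F = 2.
V = 2 + E − F = 2 + 105 − 70 = 37.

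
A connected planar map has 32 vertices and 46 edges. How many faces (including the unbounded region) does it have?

Euler's formula for a connected plane graph: V − E + F = 2, so F = 2 − 32 + 46 = 16.

16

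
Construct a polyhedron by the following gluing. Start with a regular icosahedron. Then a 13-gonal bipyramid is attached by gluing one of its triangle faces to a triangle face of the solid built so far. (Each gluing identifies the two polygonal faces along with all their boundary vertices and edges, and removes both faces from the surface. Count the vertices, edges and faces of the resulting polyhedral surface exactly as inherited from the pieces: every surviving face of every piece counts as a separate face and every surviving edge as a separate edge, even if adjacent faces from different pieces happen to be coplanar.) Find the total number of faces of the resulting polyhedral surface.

A regular icosahedron: V=12, E=30, F=20.
Attach a 13-gonal bipyramid (V=15, E=39, F=26) along a 3-gon: merge 3 vertices and 3 edges, delete both glued faces → V=24, E=66, F=44.
Check: V − E + F = 24 − 66 + 44 = 2.

44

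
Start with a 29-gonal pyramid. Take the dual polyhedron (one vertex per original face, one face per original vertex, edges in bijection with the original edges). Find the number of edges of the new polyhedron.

58

The base solid has V = 30, E = 58, F = 30.
The dual swaps V and F and preserves E: V′ = F = 30, E′ = E = 58, F′ = V = 30.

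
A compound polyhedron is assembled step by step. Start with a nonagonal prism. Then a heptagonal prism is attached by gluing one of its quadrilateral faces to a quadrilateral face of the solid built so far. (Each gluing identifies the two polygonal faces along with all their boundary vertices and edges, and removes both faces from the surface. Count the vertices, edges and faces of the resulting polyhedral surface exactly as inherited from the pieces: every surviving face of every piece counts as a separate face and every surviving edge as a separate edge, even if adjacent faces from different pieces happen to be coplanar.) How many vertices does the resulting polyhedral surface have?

A nonagonal prism: V=18, E=27, F=11.
Attach a heptagonal prism (V=14, E=21, F=9) along a 4-gon: merge 4 vertices and 4 edges, delete both glued faces → V=28, E=44, F=18.
Check: V − E + F = 28 − 44 + 18 = 2.

28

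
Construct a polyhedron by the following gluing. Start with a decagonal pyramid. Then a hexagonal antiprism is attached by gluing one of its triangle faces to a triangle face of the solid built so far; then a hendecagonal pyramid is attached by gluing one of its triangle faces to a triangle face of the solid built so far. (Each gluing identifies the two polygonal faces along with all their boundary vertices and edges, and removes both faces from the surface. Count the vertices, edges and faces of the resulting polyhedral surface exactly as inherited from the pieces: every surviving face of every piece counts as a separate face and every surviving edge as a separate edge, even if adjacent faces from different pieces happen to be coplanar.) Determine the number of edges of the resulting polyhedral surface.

A decagonal pyramid: V=11, E=20, F=11.
Attach a hexagonal antiprism (V=12, E=24, F=14) along a 3-gon: merge 3 vertices and 3 edges, delete both glued faces → V=20, E=41, F=23.
Attach a hendecagonal pyramid (V=12, E=22, F=12) along a 3-gon: merge 3 vertices and 3 edges, delete both glued faces → V=29, E=60, F=33.
Check: V − E + F = 29 − 60 + 33 = 2.

60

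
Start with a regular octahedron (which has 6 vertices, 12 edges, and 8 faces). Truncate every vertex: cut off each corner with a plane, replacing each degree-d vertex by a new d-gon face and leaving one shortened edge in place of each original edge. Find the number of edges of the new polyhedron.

36

Truncation replaces each original edge-end by a new vertex, so V′ = 2E = 24.
Each original edge survives, and each old vertex of degree d contributes d new edges; summing degrees gives Σd = 2E, so E′ = E + 2E = 3E = 36.
Each original face survives and each original vertex becomes one new face: F′ = F + V = 14.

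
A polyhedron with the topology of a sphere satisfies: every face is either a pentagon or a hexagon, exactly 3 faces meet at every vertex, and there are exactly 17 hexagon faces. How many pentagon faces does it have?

Let x be the number of pentagons; then F = 17 + x.
Edge–face incidences: 2E = 6·17 + 5·x = 102 + 5x.
Every vertex has degree 3, so 3V = 2E.
Euler: V − E + F = 2 ⇒ (2E)/3 − E + (17 + x) = 2.
Multiply by 6: 2·(2E) − 3·(2E) + 6·(17 + x) = 12, i.e. 102 + 6x − (102 + 5x) = 12.
Collecting terms: x = 12.
Then 2E = 102 + 5·12 = 162, so E = 81, V = 2E/3 = 54, F = 17 + 12 = 29.

12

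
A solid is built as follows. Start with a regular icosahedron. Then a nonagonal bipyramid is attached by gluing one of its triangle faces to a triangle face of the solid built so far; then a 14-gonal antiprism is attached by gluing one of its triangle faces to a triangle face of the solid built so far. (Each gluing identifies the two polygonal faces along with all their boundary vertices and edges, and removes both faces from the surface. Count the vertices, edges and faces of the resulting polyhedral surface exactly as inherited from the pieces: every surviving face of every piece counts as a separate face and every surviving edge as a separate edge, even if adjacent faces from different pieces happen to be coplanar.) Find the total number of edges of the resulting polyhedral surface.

107

A regular icosahedron: V=12, E=30, F=20.
Attach a nonagonal bipyramid (V=11, E=27, F=18) along a 3-gon: merge 3 vertices and 3 edges, delete both glued faces → V=20, E=54, F=36.
Attach a 14-gonal antiprism (V=28, E=56, F=30) along a 3-gon: merge 3 vertices and 3 edges, delete both glued faces → V=45, E=107, F=64.
Check: V − E + F = 45 − 107 + 64 = 2.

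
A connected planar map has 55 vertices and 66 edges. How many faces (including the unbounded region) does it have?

Euler's formula for a connected plane graph: V − E + F = 2, so F = 2 − 55 + 66 = 13.

13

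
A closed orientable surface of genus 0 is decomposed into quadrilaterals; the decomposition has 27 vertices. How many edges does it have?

50

χ = 2 − 2·0 = 2, and every face is a square so 4F = 2E.
V − E + F = 2 with E = 4F/2 gives 27 − (4/2 − 1)·F = 2, so F = 25 and E = 50.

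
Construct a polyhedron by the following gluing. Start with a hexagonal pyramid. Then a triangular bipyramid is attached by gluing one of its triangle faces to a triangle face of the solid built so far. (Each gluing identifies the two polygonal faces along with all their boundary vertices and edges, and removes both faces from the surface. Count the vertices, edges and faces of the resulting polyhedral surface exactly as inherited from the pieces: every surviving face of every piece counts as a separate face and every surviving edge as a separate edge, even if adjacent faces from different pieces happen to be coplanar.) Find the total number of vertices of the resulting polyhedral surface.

A hexagonal pyramid: V=7, E=12, F=7.
Attach a triangular bipyramid (V=5, E=9, F=6) along a 3-gon: merge 3 vertices and 3 edges, delete both glued faces → V=9, E=18, F=11.
Check: V − E + F = 9 − 18 + 11 = 2.

9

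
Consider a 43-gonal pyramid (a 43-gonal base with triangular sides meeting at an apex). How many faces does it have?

44

A pyramid on an n-gon base has one n-gon and n triangles: V = 43 + 1 = 44, E = 2·43 = 86, F = 43 + 1 = 44.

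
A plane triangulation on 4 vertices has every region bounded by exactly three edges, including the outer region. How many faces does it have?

In a plane triangulation 3F = 2E and V − E + F = 2, so F = 2V − 4 = 2·4 − 4 = 4.

4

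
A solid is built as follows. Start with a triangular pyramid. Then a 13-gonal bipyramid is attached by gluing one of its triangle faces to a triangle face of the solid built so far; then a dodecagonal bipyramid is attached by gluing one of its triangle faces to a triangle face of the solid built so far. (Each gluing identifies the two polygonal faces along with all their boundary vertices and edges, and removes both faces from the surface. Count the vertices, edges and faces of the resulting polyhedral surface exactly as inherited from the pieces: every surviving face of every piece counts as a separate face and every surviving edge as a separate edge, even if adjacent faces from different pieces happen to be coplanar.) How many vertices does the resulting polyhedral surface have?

A triangular pyramid: V=4, E=6, F=4.
Attach a 13-gonal bipyramid (V=15, E=39, F=26) along a 3-gon: merge 3 vertices and 3 edges, delete both glued faces → V=16, E=42, F=28.
Attach a dodecagonal bipyramid (V=14, E=36, F=24) along a 3-gon: merge 3 vertices and 3 edges, delete both glued faces → V=27, E=75, F=50.
Check: V − E + F = 27 − 75 + 50 = 2.

27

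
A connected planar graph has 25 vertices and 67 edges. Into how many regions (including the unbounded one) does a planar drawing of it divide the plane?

44

Euler's formula for a connected plane graph: V − E + F = 2, so F = 2 − 25 + 67 = 44.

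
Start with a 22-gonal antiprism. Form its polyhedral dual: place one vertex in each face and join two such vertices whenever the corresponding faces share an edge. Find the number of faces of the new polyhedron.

44

The base solid has V = 44, E = 88, F = 46.
The dual swaps V and F and preserves E: V′ = F = 46, E′ = E = 88, F′ = V = 44.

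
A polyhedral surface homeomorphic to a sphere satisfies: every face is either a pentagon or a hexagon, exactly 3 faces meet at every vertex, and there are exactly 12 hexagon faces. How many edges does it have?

66

Let x be the number of pentagons; then F = 12 + x.
Edge–face incidences: 2E = 6·12 + 5·x = 72 + 5x.
Every vertex has degree 3, so 3V = 2E.
Euler: V − E + F = 2 ⇒ (2E)/3 − E + (12 + x) = 2.
Multiply by 6: 2·(2E) − 3·(2E) + 6·(12 + x) = 12, i.e. 72 + 6x − (72 + 5x) = 12.
Collecting terms: x = 12.
Then 2E = 72 + 5·12 = 132, so E = 66, V = 2E/3 = 44, F = 12 + 12 = 24.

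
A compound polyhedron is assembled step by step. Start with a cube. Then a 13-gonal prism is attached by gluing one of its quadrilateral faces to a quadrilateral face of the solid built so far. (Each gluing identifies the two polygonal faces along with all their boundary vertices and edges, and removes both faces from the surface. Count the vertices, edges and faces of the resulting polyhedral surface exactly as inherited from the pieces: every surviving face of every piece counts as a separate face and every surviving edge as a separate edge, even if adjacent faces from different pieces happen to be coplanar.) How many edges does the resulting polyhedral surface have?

A cube: V=8, E=12, F=6.
Attach a 13-gonal prism (V=26, E=39, F=15) along a 4-gon: merge 4 vertices and 4 edges, delete both glued faces → V=30, E=47, F=19.
Check: V − E + F = 30 − 47 + 19 = 2.

47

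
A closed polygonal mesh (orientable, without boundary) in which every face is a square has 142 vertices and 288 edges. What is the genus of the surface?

Every face is a square and each edge borders two faces, so 4F = 2·288, giving F = 144.
χ = V − E + F = 142 − 288 + 144 = -2.
For a closed orientable surface χ = 2 − 2g, so g = (2 − (-2))/2 = 2.

2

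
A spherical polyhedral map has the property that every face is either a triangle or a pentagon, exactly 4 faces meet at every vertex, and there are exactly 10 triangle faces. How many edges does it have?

20

Let x be the number of pentagons; then F = 10 + x.
Edge–face incidences: 2E = 3·10 + 5·x = 30 + 5x.
Every vertex has degree 4, so 4V = 2E.
Euler: V − E + F = 2 ⇒ (2E)/4 − E + (10 + x) = 2.
Multiply by 8: 2·(2E) − 4·(2E) + 8·(10 + x) = 16, i.e. 80 + 8x − 2·(30 + 5x) = 16.
Collecting terms: −2x + 20 = 16, so −2x = −4, so x = 2.
Then 2E = 30 + 5·2 = 40, so E = 20, V = 2E/4 = 10, F = 10 + 2 = 12.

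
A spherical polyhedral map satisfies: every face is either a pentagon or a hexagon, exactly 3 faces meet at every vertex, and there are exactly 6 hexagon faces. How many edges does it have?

Let x be the number of pentagons; then F = 6 + x.
Edge–face incidences: 2E = 6·6 + 5·x = 36 + 5x.
Every vertex has degree 3, so 3V = 2E.
Euler: V − E + F = 2 ⇒ (2E)/3 − E + (6 + x) = 2.
Multiply by 6: 2·(2E) − 3·(2E) + 6·(6 + x) = 12, i.e. 36 + 6x − (36 + 5x) = 12.
Collecting terms: x = 12.
Then 2E = 36 + 5·12 = 96, so E = 48, V = 2E/3 = 32, F = 6 + 12 = 18.

48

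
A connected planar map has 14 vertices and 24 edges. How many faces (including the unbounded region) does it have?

12

Euler's formula for a connected plane graph: V − E + F = 2, so F = 2 − 14 + 24 = 12.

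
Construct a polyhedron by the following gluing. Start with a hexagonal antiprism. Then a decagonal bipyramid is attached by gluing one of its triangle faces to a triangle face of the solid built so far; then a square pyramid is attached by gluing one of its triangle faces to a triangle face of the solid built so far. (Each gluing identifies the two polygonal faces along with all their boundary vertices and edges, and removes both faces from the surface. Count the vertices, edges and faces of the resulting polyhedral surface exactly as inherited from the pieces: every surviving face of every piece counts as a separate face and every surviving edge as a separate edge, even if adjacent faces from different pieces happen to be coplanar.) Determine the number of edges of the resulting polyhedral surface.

56

A hexagonal antiprism: V=12, E=24, F=14.
Attach a decagonal bipyramid (V=12, E=30, F=20) along a 3-gon: merge 3 vertices and 3 edges, delete both glued faces → V=21, E=51, F=32.
Attach a square pyramid (V=5, E=8, F=5) along a 3-gon: merge 3 vertices and 3 edges, delete both glued faces → V=23, E=56, F=35.
Check: V − E + F = 23 − 56 + 35 = 2.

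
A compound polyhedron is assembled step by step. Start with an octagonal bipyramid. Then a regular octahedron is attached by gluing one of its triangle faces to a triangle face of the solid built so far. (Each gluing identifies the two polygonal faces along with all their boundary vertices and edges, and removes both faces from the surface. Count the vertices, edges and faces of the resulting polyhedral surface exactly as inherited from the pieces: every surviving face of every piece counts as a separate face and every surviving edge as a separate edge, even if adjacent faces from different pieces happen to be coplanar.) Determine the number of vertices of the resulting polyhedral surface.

13

An octagonal bipyramid: V=10, E=24, F=16.
Attach a regular octahedron (V=6, E=12, F=8) along a 3-gon: merge 3 vertices and 3 edges, delete both glued faces → V=13, E=33, F=22.
Check: V − E + F = 13 − 33 + 22 = 2.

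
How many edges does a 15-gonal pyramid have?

30

A pyramid on an n-gon base has one n-gon and n triangles: V = 15 + 1 = 16, E = 2·15 = 30, F = 15 + 1 = 16.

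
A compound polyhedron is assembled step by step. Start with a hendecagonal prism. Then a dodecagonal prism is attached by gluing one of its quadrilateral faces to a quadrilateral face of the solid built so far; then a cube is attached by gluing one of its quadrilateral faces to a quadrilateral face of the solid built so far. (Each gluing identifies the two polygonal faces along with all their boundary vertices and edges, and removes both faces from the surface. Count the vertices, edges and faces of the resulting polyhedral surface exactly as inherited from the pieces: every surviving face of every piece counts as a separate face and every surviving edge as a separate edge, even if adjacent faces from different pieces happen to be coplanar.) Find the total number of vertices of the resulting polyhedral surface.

46

A hendecagonal prism: V=22, E=33, F=13.
Attach a dodecagonal prism (V=24, E=36, F=14) along a 4-gon: merge 4 vertices and 4 edges, delete both glued faces → V=42, E=65, F=25.
Attach a cube (V=8, E=12, F=6) along a 4-gon: merge 4 vertices and 4 edges, delete both glued faces → V=46, E=73, F=29.
Check: V − E + F = 46 − 73 + 29 = 2.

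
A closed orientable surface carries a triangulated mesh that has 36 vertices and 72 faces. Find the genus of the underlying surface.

Every face is a triangle, so 2E = 3·72 = 216, giving E = 108.
χ = V − E + F = 36 − 108 + 72 = 0.
For a closed orientable surface χ = 2 − 2g, so g = (2 − (0))/2 = 1.

1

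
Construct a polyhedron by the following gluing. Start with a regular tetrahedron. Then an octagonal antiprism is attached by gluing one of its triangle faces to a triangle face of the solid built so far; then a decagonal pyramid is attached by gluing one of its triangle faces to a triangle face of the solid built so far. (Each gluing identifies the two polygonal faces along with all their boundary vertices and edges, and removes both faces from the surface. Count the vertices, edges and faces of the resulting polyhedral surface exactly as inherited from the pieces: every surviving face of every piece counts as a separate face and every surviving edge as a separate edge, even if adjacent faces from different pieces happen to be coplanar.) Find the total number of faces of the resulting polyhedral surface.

29

A regular tetrahedron: V=4, E=6, F=4.
Attach an octagonal antiprism (V=16, E=32, F=18) along a 3-gon: merge 3 vertices and 3 edges, delete both glued faces → V=17, E=35, F=20.
Attach a decagonal pyramid (V=11, E=20, F=11) along a 3-gon: merge 3 vertices and 3 edges, delete both glued faces → V=25, E=52, F=29.
Check: V − E + F = 25 − 52 + 29 = 2.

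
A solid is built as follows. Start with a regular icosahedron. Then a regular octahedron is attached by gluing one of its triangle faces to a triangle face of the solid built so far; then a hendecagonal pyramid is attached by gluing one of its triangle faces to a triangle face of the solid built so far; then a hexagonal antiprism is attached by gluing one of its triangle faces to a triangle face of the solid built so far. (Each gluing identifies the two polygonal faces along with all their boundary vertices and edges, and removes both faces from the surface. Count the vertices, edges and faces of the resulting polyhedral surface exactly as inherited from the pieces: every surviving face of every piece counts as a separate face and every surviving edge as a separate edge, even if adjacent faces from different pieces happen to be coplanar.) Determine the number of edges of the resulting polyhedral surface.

A regular icosahedron: V=12, E=30, F=20.
Attach a regular octahedron (V=6, E=12, F=8) along a 3-gon: merge 3 vertices and 3 edges, delete both glued faces → V=15, E=39, F=26.
Attach a hendecagonal pyramid (V=12, E=22, F=12) along a 3-gon: merge 3 vertices and 3 edges, delete both glued faces → V=24, E=58, F=36.
Attach a hexagonal antiprism (V=12, E=24, F=14) along a 3-gon: merge 3 vertices and 3 edges, delete both glued faces → V=33, E=79, F=48.
Check: V − E + F = 33 − 79 + 48 = 2.

79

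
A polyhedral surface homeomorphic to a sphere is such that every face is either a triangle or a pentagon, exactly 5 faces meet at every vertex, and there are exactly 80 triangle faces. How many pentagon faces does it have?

12

Let x be the number of pentagons; then F = 80 + x.
Edge–face incidences: 2E = 3·80 + 5·x = 240 + 5x.
Every vertex has degree 5, so 5V = 2E.
Euler: V − E + F = 2 ⇒ (2E)/5 − E + (80 + x) = 2.
Multiply by 10: 2·(2E) − 5·(2E) + 10·(80 + x) = 20, i.e. 800 + 10x − 3·(240 + 5x) = 20.
Collecting terms: −5x + 80 = 20, so −5x = −60, so x = 12.
Then 2E = 240 + 5·12 = 300, so E = 150, V = 2E/5 = 60, F = 80 + 12 = 92.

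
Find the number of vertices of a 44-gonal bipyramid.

A bipyramid over an n-gon has 2n triangular faces and n + 2 vertices: V = 44 + 2 = 46, E = 3·44 = 132, F = 2·44 = 88.

46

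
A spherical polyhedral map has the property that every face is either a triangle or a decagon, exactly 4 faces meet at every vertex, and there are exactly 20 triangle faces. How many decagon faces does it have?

Let x be the number of decagons; then F = 20 + x.
Edge–face incidences: 2E = 3·20 + 10·x = 60 + 10x.
Every vertex has degree 4, so 4V = 2E.
Euler: V − E + F = 2 ⇒ (2E)/4 − E + (20 + x) = 2.
Multiply by 8: 2·(2E) − 4·(2E) + 8·(20 + x) = 16, i.e. 160 + 8x − 2·(60 + 10x) = 16.
Collecting terms: −12x + 40 = 16, so −12x = −24, so x = 2.
Then 2E = 60 + 10·2 = 80, so E = 40, V = 2E/4 = 20, F = 20 + 2 = 22.

2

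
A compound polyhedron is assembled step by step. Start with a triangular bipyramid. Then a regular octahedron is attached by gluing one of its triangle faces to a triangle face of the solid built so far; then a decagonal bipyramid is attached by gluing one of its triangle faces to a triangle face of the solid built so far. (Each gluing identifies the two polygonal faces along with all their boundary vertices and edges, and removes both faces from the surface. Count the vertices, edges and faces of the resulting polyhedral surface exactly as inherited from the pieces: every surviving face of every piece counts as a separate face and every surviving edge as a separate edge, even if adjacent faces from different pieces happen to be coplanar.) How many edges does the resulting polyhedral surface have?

A triangular bipyramid: V=5, E=9, F=6.
Attach a regular octahedron (V=6, E=12, F=8) along a 3-gon: merge 3 vertices and 3 edges, delete both glued faces → V=8, E=18, F=12.
Attach a decagonal bipyramid (V=12, E=30, F=20) along a 3-gon: merge 3 vertices and 3 edges, delete both glued faces → V=17, E=45, F=30.
Check: V − E + F = 17 − 45 + 30 = 2.

45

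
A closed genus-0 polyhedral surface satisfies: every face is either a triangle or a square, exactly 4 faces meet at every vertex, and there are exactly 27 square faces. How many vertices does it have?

33

Let x be the number of triangles; then F = 27 + x.
Edge–face incidences: 2E = 4·27 + 3·x = 108 + 3x.
Every vertex has degree 4, so 4V = 2E.
Euler: V − E + F = 2 ⇒ (2E)/4 − E + (27 + x) = 2.
Multiply by 8: 2·(2E) − 4·(2E) + 8·(27 + x) = 16, i.e. 216 + 8x − 2·(108 + 3x) = 16.
Collecting terms: 2x = 16, so x = 8.
Then 2E = 108 + 3·8 = 132, so E = 66, V = 2E/4 = 33, F = 27 + 8 = 35.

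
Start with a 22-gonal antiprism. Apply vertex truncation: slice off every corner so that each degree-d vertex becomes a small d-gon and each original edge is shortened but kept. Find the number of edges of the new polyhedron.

264

The base solid has V = 44, E = 88, F = 46.
Truncation replaces each original edge-end by a new vertex, so V′ = 2E = 176.
Each original edge survives, and each old vertex of degree d contributes d new edges; summing degrees gives Σd = 2E, so E′ = E + 2E = 3E = 264.
Each original face survives and each original vertex becomes one new face: F′ = F + V = 90.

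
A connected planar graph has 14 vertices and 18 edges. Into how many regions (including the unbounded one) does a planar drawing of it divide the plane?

Euler's formula for a connected plane graph: V − E + F = 2, so F = 2 − 14 + 18 = 6.

6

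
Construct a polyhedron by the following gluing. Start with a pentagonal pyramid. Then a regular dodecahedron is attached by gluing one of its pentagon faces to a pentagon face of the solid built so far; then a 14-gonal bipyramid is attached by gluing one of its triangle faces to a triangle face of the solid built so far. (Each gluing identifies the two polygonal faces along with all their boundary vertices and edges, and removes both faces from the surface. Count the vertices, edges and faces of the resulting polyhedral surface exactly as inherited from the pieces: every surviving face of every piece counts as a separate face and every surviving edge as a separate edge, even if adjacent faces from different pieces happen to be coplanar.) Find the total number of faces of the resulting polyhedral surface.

A pentagonal pyramid: V=6, E=10, F=6.
Attach a regular dodecahedron (V=20, E=30, F=12) along a 5-gon: merge 5 vertices and 5 edges, delete both glued faces → V=21, E=35, F=16.
Attach a 14-gonal bipyramid (V=16, E=42, F=28) along a 3-gon: merge 3 vertices and 3 edges, delete both glued faces → V=34, E=74, F=42.
Check: V − E + F = 34 − 74 + 42 = 2.

42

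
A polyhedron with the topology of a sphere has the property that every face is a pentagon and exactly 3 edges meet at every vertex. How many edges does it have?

Each face has 5 edges and each edge borders two faces, so 2E = 5F.
Each vertex has degree 3, so 3V = 2E and hence V = 5F/3.
Euler: V − E + F = 2 ⇒ (5F/3) − (5F/2) + F = 2.
Multiply by 6: (10 − 15 + 6)F = 12, i.e. 1F = 12.
So F = 12, E = 5·12/2 = 30, V = 5·12/3 = 20.

30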